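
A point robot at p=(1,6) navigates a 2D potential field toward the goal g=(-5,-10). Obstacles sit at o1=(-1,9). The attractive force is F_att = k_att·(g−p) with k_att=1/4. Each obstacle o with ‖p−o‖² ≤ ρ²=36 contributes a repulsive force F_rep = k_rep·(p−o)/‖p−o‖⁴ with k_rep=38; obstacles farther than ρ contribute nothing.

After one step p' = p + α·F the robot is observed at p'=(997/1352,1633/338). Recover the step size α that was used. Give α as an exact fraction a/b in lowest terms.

F_att = 1/4·(g−p) = 1/4·(-6,-16) = (-1.5000,-4.0000)
o1: d²=13 ≤ ρ²=36; F_rep = 38·(2,-3)/13² = (0.4497,-0.6746)
F = F_att + ΣF_rep = (-1.0503,-4.6746)
Δp = p'−p = (-0.2626,-1.1686); α = Δx/Fx = (-355/1352) / (-355/338) = 1/4
check: Δy/Fy = (-395/338) / (-790/169) = 1/4 ✓

α = 1/4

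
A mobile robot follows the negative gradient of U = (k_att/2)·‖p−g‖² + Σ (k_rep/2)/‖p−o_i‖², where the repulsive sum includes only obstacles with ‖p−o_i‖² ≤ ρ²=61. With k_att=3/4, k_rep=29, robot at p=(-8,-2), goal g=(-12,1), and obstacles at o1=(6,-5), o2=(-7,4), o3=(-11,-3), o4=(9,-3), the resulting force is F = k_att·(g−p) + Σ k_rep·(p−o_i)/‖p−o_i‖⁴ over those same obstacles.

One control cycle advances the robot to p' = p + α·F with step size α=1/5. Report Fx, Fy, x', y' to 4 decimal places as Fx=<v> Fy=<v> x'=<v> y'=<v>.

Fx=-2.1512 Fy=2.4129 x'=-8.4302 y'=-1.5174

F_att = 3/4·(g−p) = 3/4·(-4,3) = (-3.0000,2.2500)
o1: d²=205 > ρ²=61 → inactive
o2: d²=37 ≤ ρ²=61; F_rep = 29·(-1,-6)/37² = (-0.0212,-0.1271)
o3: d²=10 ≤ ρ²=61; F_rep = 29·(3,1)/10² = (0.8700,0.2900)
o4: d²=290 > ρ²=61 → inactive
F = F_att + ΣF_rep = (-2.1512,2.4129)
p' = p + 1/5·F = (-8.4302,-1.5174)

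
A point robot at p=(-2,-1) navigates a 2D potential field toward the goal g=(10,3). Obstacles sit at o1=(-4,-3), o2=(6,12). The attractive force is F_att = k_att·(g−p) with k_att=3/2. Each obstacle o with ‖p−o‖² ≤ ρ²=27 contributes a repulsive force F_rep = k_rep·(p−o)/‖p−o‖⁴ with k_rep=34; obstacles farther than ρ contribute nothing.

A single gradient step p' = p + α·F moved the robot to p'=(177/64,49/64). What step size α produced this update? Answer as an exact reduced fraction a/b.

α = 1/4

F_att = 3/2·(g−p) = 3/2·(12,4) = (18.0000,6.0000)
o1: d²=8 ≤ ρ²=27; F_rep = 34·(2,2)/8² = (1.0625,1.0625)
o2: d²=233 > ρ²=27 → inactive
F = F_att + ΣF_rep = (19.0625,7.0625)
Δp = p'−p = (4.7656,1.7656); α = Δx/Fx = (305/64) / (305/16) = 1/4
check: Δy/Fy = (113/64) / (113/16) = 1/4 ✓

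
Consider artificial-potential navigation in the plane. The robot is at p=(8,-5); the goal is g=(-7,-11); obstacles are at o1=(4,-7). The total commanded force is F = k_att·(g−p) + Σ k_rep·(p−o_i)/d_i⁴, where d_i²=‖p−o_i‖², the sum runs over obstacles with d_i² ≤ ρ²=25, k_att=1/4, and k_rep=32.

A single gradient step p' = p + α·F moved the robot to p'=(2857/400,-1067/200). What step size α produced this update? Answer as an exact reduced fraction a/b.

α = 1/4

F_att = 1/4·(g−p) = 1/4·(-15,-6) = (-3.7500,-1.5000)
o1: d²=20 ≤ ρ²=25; F_rep = 32·(4,2)/20² = (0.3200,0.1600)
F = F_att + ΣF_rep = (-3.4300,-1.3400)
Δp = p'−p = (-0.8575,-0.3350); α = Δx/Fx = (-343/400) / (-343/100) = 1/4
check: Δy/Fy = (-67/200) / (-67/50) = 1/4 ✓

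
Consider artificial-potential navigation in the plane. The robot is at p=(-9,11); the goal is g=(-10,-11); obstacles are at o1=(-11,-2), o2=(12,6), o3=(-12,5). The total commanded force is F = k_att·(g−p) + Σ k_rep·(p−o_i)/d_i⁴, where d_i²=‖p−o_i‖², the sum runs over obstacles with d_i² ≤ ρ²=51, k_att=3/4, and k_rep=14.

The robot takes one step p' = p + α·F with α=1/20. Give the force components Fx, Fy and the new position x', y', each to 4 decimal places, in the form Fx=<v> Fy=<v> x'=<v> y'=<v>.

F_att = 3/4·(g−p) = 3/4·(-1,-22) = (-0.7500,-16.5000)
o1: d²=173 > ρ²=51 → inactive
o2: d²=466 > ρ²=51 → inactive
o3: d²=45 ≤ ρ²=51; F_rep = 14·(3,6)/45² = (0.0207,0.0415)
F = F_att + ΣF_rep = (-0.7293,-16.4585)
p' = p + 1/20·F = (-9.0365,10.1771)

Fx=-0.7293 Fy=-16.4585 x'=-9.0365 y'=10.1771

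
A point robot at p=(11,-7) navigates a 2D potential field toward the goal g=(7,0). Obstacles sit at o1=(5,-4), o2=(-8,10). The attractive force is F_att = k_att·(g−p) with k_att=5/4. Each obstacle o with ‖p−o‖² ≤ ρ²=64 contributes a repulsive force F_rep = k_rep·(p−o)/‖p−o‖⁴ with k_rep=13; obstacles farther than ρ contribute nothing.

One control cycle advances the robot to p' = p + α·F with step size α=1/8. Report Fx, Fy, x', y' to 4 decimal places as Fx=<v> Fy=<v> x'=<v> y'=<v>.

Fx=-4.9615 Fy=8.7307 x'=10.3798 y'=-5.9087

F_att = 5/4·(g−p) = 5/4·(-4,7) = (-5.0000,8.7500)
o1: d²=45 ≤ ρ²=64; F_rep = 13·(6,-3)/45² = (0.0385,-0.0193)
o2: d²=650 > ρ²=64 → inactive
F = F_att + ΣF_rep = (-4.9615,8.7307)
p' = p + 1/8·F = (10.3798,-5.9087)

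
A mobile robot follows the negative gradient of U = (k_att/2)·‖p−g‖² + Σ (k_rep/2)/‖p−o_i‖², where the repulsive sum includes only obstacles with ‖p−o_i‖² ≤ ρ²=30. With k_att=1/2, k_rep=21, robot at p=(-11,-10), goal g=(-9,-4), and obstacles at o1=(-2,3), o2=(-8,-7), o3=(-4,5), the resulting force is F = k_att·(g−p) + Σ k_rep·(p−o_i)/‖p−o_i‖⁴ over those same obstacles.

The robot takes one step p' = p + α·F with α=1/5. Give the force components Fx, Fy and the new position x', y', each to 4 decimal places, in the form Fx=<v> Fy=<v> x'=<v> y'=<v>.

Fx=0.8056 Fy=2.8056 x'=-10.8389 y'=-9.4389

F_att = 1/2·(g−p) = 1/2·(2,6) = (1.0000,3.0000)
o1: d²=250 > ρ²=30 → inactive
o2: d²=18 ≤ ρ²=30; F_rep = 21·(-3,-3)/18² = (-0.1944,-0.1944)
o3: d²=274 > ρ²=30 → inactive
F = F_att + ΣF_rep = (0.8056,2.8056)
p' = p + 1/5·F = (-10.8389,-9.4389)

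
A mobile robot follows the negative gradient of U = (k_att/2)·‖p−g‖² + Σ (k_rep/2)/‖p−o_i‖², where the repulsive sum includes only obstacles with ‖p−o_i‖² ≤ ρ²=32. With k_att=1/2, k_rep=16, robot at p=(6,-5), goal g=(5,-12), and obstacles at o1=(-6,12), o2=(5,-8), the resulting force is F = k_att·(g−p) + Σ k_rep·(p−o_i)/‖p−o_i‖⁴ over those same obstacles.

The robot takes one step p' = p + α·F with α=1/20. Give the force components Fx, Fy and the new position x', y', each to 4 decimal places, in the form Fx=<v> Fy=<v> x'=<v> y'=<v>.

Fx=-0.3400 Fy=-3.0200 x'=5.9830 y'=-5.1510

F_att = 1/2·(g−p) = 1/2·(-1,-7) = (-0.5000,-3.5000)
o1: d²=433 > ρ²=32 → inactive
o2: d²=10 ≤ ρ²=32; F_rep = 16·(1,3)/10² = (0.1600,0.4800)
F = F_att + ΣF_rep = (-0.3400,-3.0200)
p' = p + 1/20·F = (5.9830,-5.1510)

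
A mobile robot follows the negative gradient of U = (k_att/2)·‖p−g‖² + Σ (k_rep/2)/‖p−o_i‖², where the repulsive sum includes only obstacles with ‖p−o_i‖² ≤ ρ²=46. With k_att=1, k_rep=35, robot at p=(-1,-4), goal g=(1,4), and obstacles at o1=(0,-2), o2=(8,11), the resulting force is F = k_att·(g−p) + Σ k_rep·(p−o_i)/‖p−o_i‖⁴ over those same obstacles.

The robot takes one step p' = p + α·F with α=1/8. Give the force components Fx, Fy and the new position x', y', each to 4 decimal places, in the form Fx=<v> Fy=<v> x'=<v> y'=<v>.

Fx=0.6000 Fy=5.2000 x'=-0.9250 y'=-3.3500

F_att = 1·(g−p) = 1·(2,8) = (2.0000,8.0000)
o1: d²=5 ≤ ρ²=46; F_rep = 35·(-1,-2)/5² = (-1.4000,-2.8000)
o2: d²=306 > ρ²=46 → inactive
F = F_att + ΣF_rep = (0.6000,5.2000)
p' = p + 1/8·F = (-0.9250,-3.3500)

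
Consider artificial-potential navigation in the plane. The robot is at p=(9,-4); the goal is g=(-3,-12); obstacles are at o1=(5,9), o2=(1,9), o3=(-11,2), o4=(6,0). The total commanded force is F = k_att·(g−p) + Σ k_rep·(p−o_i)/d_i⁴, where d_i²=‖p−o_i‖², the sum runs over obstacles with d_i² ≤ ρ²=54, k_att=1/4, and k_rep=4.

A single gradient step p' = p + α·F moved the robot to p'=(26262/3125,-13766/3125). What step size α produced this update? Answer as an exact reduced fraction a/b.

F_att = 1/4·(g−p) = 1/4·(-12,-8) = (-3.0000,-2.0000)
o1: d²=185 > ρ²=54 → inactive
o2: d²=233 > ρ²=54 → inactive
o3: d²=436 > ρ²=54 → inactive
o4: d²=25 ≤ ρ²=54; F_rep = 4·(3,-4)/25² = (0.0192,-0.0256)
F = F_att + ΣF_rep = (-2.9808,-2.0256)
Δp = p'−p = (-0.5962,-0.4051); α = Δx/Fx = (-1863/3125) / (-1863/625) = 1/5
check: Δy/Fy = (-1266/3125) / (-1266/625) = 1/5 ✓

α = 1/5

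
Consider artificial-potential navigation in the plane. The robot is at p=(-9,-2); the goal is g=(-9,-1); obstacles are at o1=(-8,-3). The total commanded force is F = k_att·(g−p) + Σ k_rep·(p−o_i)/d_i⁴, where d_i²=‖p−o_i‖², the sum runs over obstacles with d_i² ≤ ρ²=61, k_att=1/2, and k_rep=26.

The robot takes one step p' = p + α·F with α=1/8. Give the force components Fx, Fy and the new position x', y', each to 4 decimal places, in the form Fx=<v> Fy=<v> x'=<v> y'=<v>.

F_att = 1/2·(g−p) = 1/2·(0,1) = (0.0000,0.5000)
o1: d²=2 ≤ ρ²=61; F_rep = 26·(-1,1)/2² = (-6.5000,6.5000)
F = F_att + ΣF_rep = (-6.5000,7.0000)
p' = p + 1/8·F = (-9.8125,-1.1250)

Fx=-6.5000 Fy=7.0000 x'=-9.8125 y'=-1.1250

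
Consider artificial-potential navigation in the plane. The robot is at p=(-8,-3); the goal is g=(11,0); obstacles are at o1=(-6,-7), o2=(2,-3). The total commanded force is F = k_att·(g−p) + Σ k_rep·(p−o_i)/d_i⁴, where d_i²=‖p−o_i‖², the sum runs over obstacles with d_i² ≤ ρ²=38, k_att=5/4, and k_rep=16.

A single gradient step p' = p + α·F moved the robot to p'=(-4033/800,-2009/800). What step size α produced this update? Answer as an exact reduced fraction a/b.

F_att = 5/4·(g−p) = 5/4·(19,3) = (23.7500,3.7500)
o1: d²=20 ≤ ρ²=38; F_rep = 16·(-2,4)/20² = (-0.0800,0.1600)
o2: d²=100 > ρ²=38 → inactive
F = F_att + ΣF_rep = (23.6700,3.9100)
Δp = p'−p = (2.9588,0.4888); α = Δx/Fx = (2367/800) / (2367/100) = 1/8
check: Δy/Fy = (391/800) / (391/100) = 1/8 ✓

α = 1/8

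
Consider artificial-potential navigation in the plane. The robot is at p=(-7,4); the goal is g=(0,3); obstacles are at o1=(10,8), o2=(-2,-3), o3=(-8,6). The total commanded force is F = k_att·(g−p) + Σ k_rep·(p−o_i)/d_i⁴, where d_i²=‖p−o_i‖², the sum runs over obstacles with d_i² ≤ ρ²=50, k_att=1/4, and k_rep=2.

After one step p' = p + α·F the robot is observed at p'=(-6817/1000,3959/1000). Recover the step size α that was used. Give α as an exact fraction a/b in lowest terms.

α = 1/10

F_att = 1/4·(g−p) = 1/4·(7,-1) = (1.7500,-0.2500)
o1: d²=305 > ρ²=50 → inactive
o2: d²=74 > ρ²=50 → inactive
o3: d²=5 ≤ ρ²=50; F_rep = 2·(1,-2)/5² = (0.0800,-0.1600)
F = F_att + ΣF_rep = (1.8300,-0.4100)
Δp = p'−p = (0.1830,-0.0410); α = Δx/Fx = (183/1000) / (183/100) = 1/10
check: Δy/Fy = (-41/1000) / (-41/100) = 1/10 ✓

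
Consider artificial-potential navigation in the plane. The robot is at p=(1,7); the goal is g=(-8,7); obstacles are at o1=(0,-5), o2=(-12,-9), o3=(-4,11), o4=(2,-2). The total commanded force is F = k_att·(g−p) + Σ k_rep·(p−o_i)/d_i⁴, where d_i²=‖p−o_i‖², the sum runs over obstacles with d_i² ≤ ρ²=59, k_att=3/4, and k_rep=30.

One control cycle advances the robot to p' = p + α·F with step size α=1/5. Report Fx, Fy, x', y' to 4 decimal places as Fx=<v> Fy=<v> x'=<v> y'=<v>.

Fx=-6.6608 Fy=-0.0714 x'=-0.3322 y'=6.9857

F_att = 3/4·(g−p) = 3/4·(-9,0) = (-6.7500,0.0000)
o1: d²=145 > ρ²=59 → inactive
o2: d²=425 > ρ²=59 → inactive
o3: d²=41 ≤ ρ²=59; F_rep = 30·(5,-4)/41² = (0.0892,-0.0714)
o4: d²=82 > ρ²=59 → inactive
F = F_att + ΣF_rep = (-6.6608,-0.0714)
p' = p + 1/5·F = (-0.3322,6.9857)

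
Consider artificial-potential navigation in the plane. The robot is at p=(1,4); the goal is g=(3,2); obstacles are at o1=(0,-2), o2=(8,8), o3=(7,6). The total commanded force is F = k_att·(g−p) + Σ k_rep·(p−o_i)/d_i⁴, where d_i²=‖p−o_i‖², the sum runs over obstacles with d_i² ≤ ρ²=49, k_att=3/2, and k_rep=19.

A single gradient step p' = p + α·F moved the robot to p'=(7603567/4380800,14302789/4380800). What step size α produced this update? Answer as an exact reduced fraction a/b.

F_att = 3/2·(g−p) = 3/2·(2,-2) = (3.0000,-3.0000)
o1: d²=37 ≤ ρ²=49; F_rep = 19·(1,6)/37² = (0.0139,0.0833)
o2: d²=65 > ρ²=49 → inactive
o3: d²=40 ≤ ρ²=49; F_rep = 19·(-6,-2)/40² = (-0.0712,-0.0238)
F = F_att + ΣF_rep = (2.9426,-2.9405)
Δp = p'−p = (0.7357,-0.7351); α = Δx/Fx = (3222767/4380800) / (3222767/1095200) = 1/4
check: Δy/Fy = (-3220411/4380800) / (-3220411/1095200) = 1/4 ✓

α = 1/4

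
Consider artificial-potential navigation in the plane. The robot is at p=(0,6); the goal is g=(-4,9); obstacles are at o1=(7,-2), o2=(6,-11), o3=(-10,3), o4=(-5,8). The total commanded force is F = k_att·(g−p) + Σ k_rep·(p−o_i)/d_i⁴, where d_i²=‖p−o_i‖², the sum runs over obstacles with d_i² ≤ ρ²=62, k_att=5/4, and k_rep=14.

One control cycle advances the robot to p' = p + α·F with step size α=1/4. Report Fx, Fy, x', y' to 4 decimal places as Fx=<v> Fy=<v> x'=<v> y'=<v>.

Fx=-4.9168 Fy=3.7167 x'=-1.2292 y'=6.9292

F_att = 5/4·(g−p) = 5/4·(-4,3) = (-5.0000,3.7500)
o1: d²=113 > ρ²=62 → inactive
o2: d²=325 > ρ²=62 → inactive
o3: d²=109 > ρ²=62 → inactive
o4: d²=29 ≤ ρ²=62; F_rep = 14·(5,-2)/29² = (0.0832,-0.0333)
F = F_att + ΣF_rep = (-4.9168,3.7167)
p' = p + 1/4·F = (-1.2292,6.9292)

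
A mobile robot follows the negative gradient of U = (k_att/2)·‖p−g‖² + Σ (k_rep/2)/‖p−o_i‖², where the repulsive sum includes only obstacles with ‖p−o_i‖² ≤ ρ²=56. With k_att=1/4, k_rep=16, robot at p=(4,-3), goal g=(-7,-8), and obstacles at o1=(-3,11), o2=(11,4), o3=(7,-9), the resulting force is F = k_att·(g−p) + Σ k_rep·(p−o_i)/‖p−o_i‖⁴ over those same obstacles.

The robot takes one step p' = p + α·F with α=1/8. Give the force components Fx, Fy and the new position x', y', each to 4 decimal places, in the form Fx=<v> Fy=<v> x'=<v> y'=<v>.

Fx=-2.7737 Fy=-1.2026 x'=3.6533 y'=-3.1503

F_att = 1/4·(g−p) = 1/4·(-11,-5) = (-2.7500,-1.2500)
o1: d²=245 > ρ²=56 → inactive
o2: d²=98 > ρ²=56 → inactive
o3: d²=45 ≤ ρ²=56; F_rep = 16·(-3,6)/45² = (-0.0237,0.0474)
F = F_att + ΣF_rep = (-2.7737,-1.2026)
p' = p + 1/8·F = (3.6533,-3.1503)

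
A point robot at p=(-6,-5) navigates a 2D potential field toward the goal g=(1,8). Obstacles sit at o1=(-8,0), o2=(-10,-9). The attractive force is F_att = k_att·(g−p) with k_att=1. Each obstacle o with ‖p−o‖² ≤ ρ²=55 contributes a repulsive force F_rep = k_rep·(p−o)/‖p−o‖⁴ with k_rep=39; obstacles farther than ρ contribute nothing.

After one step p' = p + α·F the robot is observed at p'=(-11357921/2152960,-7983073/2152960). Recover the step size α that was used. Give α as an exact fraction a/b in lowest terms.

F_att = 1·(g−p) = 1·(7,13) = (7.0000,13.0000)
o1: d²=29 ≤ ρ²=55; F_rep = 39·(2,-5)/29² = (0.0927,-0.2319)
o2: d²=32 ≤ ρ²=55; F_rep = 39·(4,4)/32² = (0.1523,0.1523)
F = F_att + ΣF_rep = (7.2451,12.9205)
Δp = p'−p = (0.7245,1.2920); α = Δx/Fx = (1559839/2152960) / (1559839/215296) = 1/10
check: Δy/Fy = (2781727/2152960) / (2781727/215296) = 1/10 ✓

α = 1/10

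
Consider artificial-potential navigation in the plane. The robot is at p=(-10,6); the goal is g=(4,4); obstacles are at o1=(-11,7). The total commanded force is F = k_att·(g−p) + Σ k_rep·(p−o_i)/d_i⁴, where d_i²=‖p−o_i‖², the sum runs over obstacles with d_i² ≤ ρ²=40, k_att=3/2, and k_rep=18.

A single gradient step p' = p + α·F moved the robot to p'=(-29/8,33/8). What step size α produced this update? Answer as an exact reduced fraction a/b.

F_att = 3/2·(g−p) = 3/2·(14,-2) = (21.0000,-3.0000)
o1: d²=2 ≤ ρ²=40; F_rep = 18·(1,-1)/2² = (4.5000,-4.5000)
F = F_att + ΣF_rep = (25.5000,-7.5000)
Δp = p'−p = (6.3750,-1.8750); α = Δx/Fx = (51/8) / (51/2) = 1/4
check: Δy/Fy = (-15/8) / (-15/2) = 1/4 ✓

α = 1/4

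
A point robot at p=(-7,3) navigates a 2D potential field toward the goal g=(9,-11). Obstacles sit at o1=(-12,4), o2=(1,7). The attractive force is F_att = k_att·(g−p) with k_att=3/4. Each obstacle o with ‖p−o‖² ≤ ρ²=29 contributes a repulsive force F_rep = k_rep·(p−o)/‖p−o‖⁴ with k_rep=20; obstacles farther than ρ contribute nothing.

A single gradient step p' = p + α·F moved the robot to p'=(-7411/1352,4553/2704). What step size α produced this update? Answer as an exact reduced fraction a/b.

F_att = 3/4·(g−p) = 3/4·(16,-14) = (12.0000,-10.5000)
o1: d²=26 ≤ ρ²=29; F_rep = 20·(5,-1)/26² = (0.1479,-0.0296)
o2: d²=80 > ρ²=29 → inactive
F = F_att + ΣF_rep = (12.1479,-10.5296)
Δp = p'−p = (1.5185,-1.3162); α = Δx/Fx = (2053/1352) / (2053/169) = 1/8
check: Δy/Fy = (-3559/2704) / (-3559/338) = 1/8 ✓

α = 1/8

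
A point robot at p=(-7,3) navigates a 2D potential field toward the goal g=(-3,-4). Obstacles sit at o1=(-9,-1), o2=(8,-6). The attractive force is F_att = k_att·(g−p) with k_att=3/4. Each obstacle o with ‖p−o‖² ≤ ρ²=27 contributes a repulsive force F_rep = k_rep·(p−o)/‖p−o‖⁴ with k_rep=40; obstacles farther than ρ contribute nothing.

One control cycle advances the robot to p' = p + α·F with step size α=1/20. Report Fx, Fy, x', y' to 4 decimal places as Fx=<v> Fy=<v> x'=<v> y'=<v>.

F_att = 3/4·(g−p) = 3/4·(4,-7) = (3.0000,-5.2500)
o1: d²=20 ≤ ρ²=27; F_rep = 40·(2,4)/20² = (0.2000,0.4000)
o2: d²=306 > ρ²=27 → inactive
F = F_att + ΣF_rep = (3.2000,-4.8500)
p' = p + 1/20·F = (-6.8400,2.7575)

Fx=3.2000 Fy=-4.8500 x'=-6.8400 y'=2.7575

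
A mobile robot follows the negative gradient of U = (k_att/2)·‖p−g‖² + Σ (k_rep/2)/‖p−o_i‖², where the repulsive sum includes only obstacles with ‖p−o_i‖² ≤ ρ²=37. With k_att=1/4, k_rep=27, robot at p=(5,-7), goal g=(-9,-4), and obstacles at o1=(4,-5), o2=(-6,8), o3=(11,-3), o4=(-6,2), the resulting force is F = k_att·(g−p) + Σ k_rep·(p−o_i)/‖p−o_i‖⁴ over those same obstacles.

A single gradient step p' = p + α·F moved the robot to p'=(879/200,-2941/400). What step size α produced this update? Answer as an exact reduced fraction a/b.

F_att = 1/4·(g−p) = 1/4·(-14,3) = (-3.5000,0.7500)
o1: d²=5 ≤ ρ²=37; F_rep = 27·(1,-2)/5² = (1.0800,-2.1600)
o2: d²=346 > ρ²=37 → inactive
o3: d²=52 > ρ²=37 → inactive
o4: d²=202 > ρ²=37 → inactive
F = F_att + ΣF_rep = (-2.4200,-1.4100)
Δp = p'−p = (-0.6050,-0.3525); α = Δx/Fx = (-121/200) / (-121/50) = 1/4
check: Δy/Fy = (-141/400) / (-141/100) = 1/4 ✓

α = 1/4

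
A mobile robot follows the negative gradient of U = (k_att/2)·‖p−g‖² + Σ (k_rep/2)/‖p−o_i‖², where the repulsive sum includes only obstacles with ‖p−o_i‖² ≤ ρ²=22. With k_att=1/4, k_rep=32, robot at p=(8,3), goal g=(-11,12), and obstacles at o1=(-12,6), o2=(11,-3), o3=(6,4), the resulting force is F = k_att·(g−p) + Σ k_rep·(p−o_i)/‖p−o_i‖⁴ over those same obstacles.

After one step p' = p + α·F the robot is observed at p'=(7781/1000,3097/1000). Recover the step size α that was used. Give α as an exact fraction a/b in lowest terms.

α = 1/10

F_att = 1/4·(g−p) = 1/4·(-19,9) = (-4.7500,2.2500)
o1: d²=409 > ρ²=22 → inactive
o2: d²=45 > ρ²=22 → inactive
o3: d²=5 ≤ ρ²=22; F_rep = 32·(2,-1)/5² = (2.5600,-1.2800)
F = F_att + ΣF_rep = (-2.1900,0.9700)
Δp = p'−p = (-0.2190,0.0970); α = Δx/Fx = (-219/1000) / (-219/100) = 1/10
check: Δy/Fy = (97/1000) / (97/100) = 1/10 ✓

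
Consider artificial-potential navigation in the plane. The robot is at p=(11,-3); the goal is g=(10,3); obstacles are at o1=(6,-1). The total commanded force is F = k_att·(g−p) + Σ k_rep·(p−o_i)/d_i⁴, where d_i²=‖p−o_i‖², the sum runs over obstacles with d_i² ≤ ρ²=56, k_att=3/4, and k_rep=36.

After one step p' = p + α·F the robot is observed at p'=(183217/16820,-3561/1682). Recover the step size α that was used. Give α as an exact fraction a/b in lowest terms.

α = 1/5

F_att = 3/4·(g−p) = 3/4·(-1,6) = (-0.7500,4.5000)
o1: d²=29 ≤ ρ²=56; F_rep = 36·(5,-2)/29² = (0.2140,-0.0856)
F = F_att + ΣF_rep = (-0.5360,4.4144)
Δp = p'−p = (-0.1072,0.8829); α = Δx/Fx = (-1803/16820) / (-1803/3364) = 1/5
check: Δy/Fy = (1485/1682) / (7425/1682) = 1/5 ✓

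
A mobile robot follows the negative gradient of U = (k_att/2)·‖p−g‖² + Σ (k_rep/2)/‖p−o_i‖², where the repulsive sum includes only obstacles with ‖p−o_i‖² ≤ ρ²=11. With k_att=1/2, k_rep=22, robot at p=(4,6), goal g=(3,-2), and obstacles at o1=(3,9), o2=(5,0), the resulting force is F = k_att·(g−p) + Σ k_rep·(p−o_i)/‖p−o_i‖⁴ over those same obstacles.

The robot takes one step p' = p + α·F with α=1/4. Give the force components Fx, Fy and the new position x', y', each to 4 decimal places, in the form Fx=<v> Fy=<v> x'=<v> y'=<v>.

F_att = 1/2·(g−p) = 1/2·(-1,-8) = (-0.5000,-4.0000)
o1: d²=10 ≤ ρ²=11; F_rep = 22·(1,-3)/10² = (0.2200,-0.6600)
o2: d²=37 > ρ²=11 → inactive
F = F_att + ΣF_rep = (-0.2800,-4.6600)
p' = p + 1/4·F = (3.9300,4.8350)

Fx=-0.2800 Fy=-4.6600 x'=3.9300 y'=4.8350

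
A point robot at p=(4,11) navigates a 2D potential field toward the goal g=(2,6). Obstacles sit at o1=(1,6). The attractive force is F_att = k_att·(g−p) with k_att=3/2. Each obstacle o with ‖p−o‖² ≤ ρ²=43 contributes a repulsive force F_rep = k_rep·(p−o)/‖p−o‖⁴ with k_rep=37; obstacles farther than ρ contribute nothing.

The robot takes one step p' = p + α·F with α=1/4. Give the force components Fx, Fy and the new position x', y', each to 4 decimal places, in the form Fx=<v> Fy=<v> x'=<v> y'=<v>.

Fx=-2.9040 Fy=-7.3400 x'=3.2740 y'=9.1650

F_att = 3/2·(g−p) = 3/2·(-2,-5) = (-3.0000,-7.5000)
o1: d²=34 ≤ ρ²=43; F_rep = 37·(3,5)/34² = (0.0960,0.1600)
F = F_att + ΣF_rep = (-2.9040,-7.3400)
p' = p + 1/4·F = (3.2740,9.1650)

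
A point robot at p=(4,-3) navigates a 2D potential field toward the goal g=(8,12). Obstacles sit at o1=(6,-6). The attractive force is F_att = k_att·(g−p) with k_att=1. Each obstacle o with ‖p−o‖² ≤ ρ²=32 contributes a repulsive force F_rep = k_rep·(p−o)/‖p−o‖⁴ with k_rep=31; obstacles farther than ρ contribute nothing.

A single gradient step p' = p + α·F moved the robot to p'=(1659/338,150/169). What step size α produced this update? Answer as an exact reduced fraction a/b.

α = 1/4

F_att = 1·(g−p) = 1·(4,15) = (4.0000,15.0000)
o1: d²=13 ≤ ρ²=32; F_rep = 31·(-2,3)/13² = (-0.3669,0.5503)
F = F_att + ΣF_rep = (3.6331,15.5503)
Δp = p'−p = (0.9083,3.8876); α = Δx/Fx = (307/338) / (614/169) = 1/4
check: Δy/Fy = (657/169) / (2628/169) = 1/4 ✓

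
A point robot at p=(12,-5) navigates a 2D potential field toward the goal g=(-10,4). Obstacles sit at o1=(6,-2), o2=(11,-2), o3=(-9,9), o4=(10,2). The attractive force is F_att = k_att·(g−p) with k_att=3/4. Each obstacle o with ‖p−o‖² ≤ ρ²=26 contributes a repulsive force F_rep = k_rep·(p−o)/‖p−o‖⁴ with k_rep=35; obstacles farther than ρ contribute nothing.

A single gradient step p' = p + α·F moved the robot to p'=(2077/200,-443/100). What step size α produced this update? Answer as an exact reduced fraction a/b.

F_att = 3/4·(g−p) = 3/4·(-22,9) = (-16.5000,6.7500)
o1: d²=45 > ρ²=26 → inactive
o2: d²=10 ≤ ρ²=26; F_rep = 35·(1,-3)/10² = (0.3500,-1.0500)
o3: d²=637 > ρ²=26 → inactive
o4: d²=53 > ρ²=26 → inactive
F = F_att + ΣF_rep = (-16.1500,5.7000)
Δp = p'−p = (-1.6150,0.5700); α = Δx/Fx = (-323/200) / (-323/20) = 1/10
check: Δy/Fy = (57/100) / (57/10) = 1/10 ✓

α = 1/10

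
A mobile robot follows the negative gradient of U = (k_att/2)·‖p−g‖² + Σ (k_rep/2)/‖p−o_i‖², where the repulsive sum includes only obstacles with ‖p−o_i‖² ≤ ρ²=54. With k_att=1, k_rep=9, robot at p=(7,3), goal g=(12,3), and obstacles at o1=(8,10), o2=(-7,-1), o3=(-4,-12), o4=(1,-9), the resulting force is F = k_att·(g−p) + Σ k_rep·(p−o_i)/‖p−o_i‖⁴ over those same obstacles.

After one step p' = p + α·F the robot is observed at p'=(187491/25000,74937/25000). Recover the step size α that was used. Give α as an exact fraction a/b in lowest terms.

α = 1/10

F_att = 1·(g−p) = 1·(5,0) = (5.0000,0.0000)
o1: d²=50 ≤ ρ²=54; F_rep = 9·(-1,-7)/50² = (-0.0036,-0.0252)
o2: d²=212 > ρ²=54 → inactive
o3: d²=346 > ρ²=54 → inactive
o4: d²=180 > ρ²=54 → inactive
F = F_att + ΣF_rep = (4.9964,-0.0252)
Δp = p'−p = (0.4996,-0.0025); α = Δx/Fx = (12491/25000) / (12491/2500) = 1/10
check: Δy/Fy = (-63/25000) / (-63/2500) = 1/10 ✓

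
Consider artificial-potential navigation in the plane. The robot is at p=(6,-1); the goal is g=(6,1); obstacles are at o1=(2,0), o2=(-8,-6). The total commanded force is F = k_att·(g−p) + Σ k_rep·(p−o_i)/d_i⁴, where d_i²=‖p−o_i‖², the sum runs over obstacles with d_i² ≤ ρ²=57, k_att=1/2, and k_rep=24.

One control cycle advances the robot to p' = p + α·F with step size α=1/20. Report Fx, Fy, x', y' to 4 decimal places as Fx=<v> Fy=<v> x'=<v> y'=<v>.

Fx=0.3322 Fy=0.9170 x'=6.0166 y'=-0.9542

F_att = 1/2·(g−p) = 1/2·(0,2) = (0.0000,1.0000)
o1: d²=17 ≤ ρ²=57; F_rep = 24·(4,-1)/17² = (0.3322,-0.0830)
o2: d²=221 > ρ²=57 → inactive
F = F_att + ΣF_rep = (0.3322,0.9170)
p' = p + 1/20·F = (6.0166,-0.9542)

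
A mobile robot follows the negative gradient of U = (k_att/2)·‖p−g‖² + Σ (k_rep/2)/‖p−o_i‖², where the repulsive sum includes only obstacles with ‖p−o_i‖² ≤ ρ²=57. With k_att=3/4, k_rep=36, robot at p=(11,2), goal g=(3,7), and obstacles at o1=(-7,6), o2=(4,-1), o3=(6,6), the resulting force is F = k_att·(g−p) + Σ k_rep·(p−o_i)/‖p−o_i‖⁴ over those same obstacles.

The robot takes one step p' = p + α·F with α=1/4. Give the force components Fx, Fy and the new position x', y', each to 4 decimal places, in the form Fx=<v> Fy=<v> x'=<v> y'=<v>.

F_att = 3/4·(g−p) = 3/4·(-8,5) = (-6.0000,3.7500)
o1: d²=340 > ρ²=57 → inactive
o2: d²=58 > ρ²=57 → inactive
o3: d²=41 ≤ ρ²=57; F_rep = 36·(5,-4)/41² = (0.1071,-0.0857)
F = F_att + ΣF_rep = (-5.8929,3.6643)
p' = p + 1/4·F = (9.5268,2.9161)

Fx=-5.8929 Fy=3.6643 x'=9.5268 y'=2.9161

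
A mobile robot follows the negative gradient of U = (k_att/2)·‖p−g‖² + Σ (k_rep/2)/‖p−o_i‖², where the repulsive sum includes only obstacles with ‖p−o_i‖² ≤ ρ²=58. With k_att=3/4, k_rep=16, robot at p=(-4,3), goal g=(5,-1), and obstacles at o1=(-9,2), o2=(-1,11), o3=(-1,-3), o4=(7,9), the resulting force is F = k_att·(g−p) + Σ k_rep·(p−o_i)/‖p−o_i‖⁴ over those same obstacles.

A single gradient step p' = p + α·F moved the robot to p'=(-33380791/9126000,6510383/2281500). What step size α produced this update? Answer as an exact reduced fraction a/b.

F_att = 3/4·(g−p) = 3/4·(9,-4) = (6.7500,-3.0000)
o1: d²=26 ≤ ρ²=58; F_rep = 16·(5,1)/26² = (0.1183,0.0237)
o2: d²=73 > ρ²=58 → inactive
o3: d²=45 ≤ ρ²=58; F_rep = 16·(-3,6)/45² = (-0.0237,0.0474)
o4: d²=157 > ρ²=58 → inactive
F = F_att + ΣF_rep = (6.8446,-2.9289)
Δp = p'−p = (0.3422,-0.1464); α = Δx/Fx = (3123209/9126000) / (3123209/456300) = 1/20
check: Δy/Fy = (-334117/2281500) / (-334117/114075) = 1/20 ✓

α = 1/20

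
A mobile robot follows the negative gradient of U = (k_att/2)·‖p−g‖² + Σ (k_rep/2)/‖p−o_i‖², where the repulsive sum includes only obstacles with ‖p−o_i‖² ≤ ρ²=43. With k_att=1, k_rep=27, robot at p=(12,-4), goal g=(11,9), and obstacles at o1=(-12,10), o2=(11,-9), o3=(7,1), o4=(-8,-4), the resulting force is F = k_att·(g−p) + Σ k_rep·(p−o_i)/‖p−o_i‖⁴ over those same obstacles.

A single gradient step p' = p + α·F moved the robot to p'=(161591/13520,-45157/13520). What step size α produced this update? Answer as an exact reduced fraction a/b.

α = 1/20

F_att = 1·(g−p) = 1·(-1,13) = (-1.0000,13.0000)
o1: d²=772 > ρ²=43 → inactive
o2: d²=26 ≤ ρ²=43; F_rep = 27·(1,5)/26² = (0.0399,0.1997)
o3: d²=50 > ρ²=43 → inactive
o4: d²=400 > ρ²=43 → inactive
F = F_att + ΣF_rep = (-0.9601,13.1997)
Δp = p'−p = (-0.0480,0.6600); α = Δx/Fx = (-649/13520) / (-649/676) = 1/20
check: Δy/Fy = (8923/13520) / (8923/676) = 1/20 ✓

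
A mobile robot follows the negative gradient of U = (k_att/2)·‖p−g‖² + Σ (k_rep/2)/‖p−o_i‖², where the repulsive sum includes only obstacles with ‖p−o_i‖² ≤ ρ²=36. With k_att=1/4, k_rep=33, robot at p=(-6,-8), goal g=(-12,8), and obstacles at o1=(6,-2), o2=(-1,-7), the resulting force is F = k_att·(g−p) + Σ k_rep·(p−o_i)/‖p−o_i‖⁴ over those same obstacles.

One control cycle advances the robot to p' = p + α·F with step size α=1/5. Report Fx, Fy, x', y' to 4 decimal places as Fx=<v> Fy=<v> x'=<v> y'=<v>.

F_att = 1/4·(g−p) = 1/4·(-6,16) = (-1.5000,4.0000)
o1: d²=180 > ρ²=36 → inactive
o2: d²=26 ≤ ρ²=36; F_rep = 33·(-5,-1)/26² = (-0.2441,-0.0488)
F = F_att + ΣF_rep = (-1.7441,3.9512)
p' = p + 1/5·F = (-6.3488,-7.2098)

Fx=-1.7441 Fy=3.9512 x'=-6.3488 y'=-7.2098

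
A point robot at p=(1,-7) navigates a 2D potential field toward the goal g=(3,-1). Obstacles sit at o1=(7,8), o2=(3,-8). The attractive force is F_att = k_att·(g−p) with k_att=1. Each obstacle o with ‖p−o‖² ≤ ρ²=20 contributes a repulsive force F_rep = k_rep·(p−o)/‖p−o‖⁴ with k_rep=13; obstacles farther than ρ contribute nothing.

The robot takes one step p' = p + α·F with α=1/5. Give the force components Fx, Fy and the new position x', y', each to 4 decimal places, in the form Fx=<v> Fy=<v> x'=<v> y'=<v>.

F_att = 1·(g−p) = 1·(2,6) = (2.0000,6.0000)
o1: d²=261 > ρ²=20 → inactive
o2: d²=5 ≤ ρ²=20; F_rep = 13·(-2,1)/5² = (-1.0400,0.5200)
F = F_att + ΣF_rep = (0.9600,6.5200)
p' = p + 1/5·F = (1.1920,-5.6960)

Fx=0.9600 Fy=6.5200 x'=1.1920 y'=-5.6960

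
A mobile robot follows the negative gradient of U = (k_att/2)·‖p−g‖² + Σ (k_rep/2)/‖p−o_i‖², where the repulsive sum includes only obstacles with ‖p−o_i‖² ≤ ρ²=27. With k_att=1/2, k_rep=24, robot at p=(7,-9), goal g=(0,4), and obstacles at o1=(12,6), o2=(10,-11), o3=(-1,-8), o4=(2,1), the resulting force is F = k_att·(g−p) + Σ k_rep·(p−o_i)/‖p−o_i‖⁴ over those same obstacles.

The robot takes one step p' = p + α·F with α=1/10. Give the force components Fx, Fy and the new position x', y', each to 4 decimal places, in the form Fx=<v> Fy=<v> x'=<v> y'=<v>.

F_att = 1/2·(g−p) = 1/2·(-7,13) = (-3.5000,6.5000)
o1: d²=250 > ρ²=27 → inactive
o2: d²=13 ≤ ρ²=27; F_rep = 24·(-3,2)/13² = (-0.4260,0.2840)
o3: d²=65 > ρ²=27 → inactive
o4: d²=125 > ρ²=27 → inactive
F = F_att + ΣF_rep = (-3.9260,6.7840)
p' = p + 1/10·F = (6.6074,-8.3216)

Fx=-3.9260 Fy=6.7840 x'=6.6074 y'=-8.3216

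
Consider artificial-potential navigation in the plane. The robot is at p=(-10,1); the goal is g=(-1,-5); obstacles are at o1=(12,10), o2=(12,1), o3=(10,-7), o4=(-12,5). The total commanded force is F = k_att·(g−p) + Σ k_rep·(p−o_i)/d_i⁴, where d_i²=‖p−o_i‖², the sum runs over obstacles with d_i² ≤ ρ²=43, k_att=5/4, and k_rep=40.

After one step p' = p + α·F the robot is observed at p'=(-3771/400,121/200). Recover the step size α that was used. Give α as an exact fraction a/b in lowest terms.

α = 1/20

F_att = 5/4·(g−p) = 5/4·(9,-6) = (11.2500,-7.5000)
o1: d²=565 > ρ²=43 → inactive
o2: d²=484 > ρ²=43 → inactive
o3: d²=464 > ρ²=43 → inactive
o4: d²=20 ≤ ρ²=43; F_rep = 40·(2,-4)/20² = (0.2000,-0.4000)
F = F_att + ΣF_rep = (11.4500,-7.9000)
Δp = p'−p = (0.5725,-0.3950); α = Δx/Fx = (229/400) / (229/20) = 1/20
check: Δy/Fy = (-79/200) / (-79/10) = 1/20 ✓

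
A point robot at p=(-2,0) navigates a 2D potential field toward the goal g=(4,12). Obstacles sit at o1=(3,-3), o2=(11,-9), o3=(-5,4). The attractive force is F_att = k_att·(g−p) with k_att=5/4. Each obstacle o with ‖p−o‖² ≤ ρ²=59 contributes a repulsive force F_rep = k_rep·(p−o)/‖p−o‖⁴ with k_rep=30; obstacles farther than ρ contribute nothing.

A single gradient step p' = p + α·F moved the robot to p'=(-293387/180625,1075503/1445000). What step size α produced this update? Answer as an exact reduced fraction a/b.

α = 1/20

F_att = 5/4·(g−p) = 5/4·(6,12) = (7.5000,15.0000)
o1: d²=34 ≤ ρ²=59; F_rep = 30·(-5,3)/34² = (-0.1298,0.0779)
o2: d²=250 > ρ²=59 → inactive
o3: d²=25 ≤ ρ²=59; F_rep = 30·(3,-4)/25² = (0.1440,-0.1920)
F = F_att + ΣF_rep = (7.5142,14.8859)
Δp = p'−p = (0.3757,0.7443); α = Δx/Fx = (67863/180625) / (271452/36125) = 1/20
check: Δy/Fy = (1075503/1445000) / (1075503/72250) = 1/20 ✓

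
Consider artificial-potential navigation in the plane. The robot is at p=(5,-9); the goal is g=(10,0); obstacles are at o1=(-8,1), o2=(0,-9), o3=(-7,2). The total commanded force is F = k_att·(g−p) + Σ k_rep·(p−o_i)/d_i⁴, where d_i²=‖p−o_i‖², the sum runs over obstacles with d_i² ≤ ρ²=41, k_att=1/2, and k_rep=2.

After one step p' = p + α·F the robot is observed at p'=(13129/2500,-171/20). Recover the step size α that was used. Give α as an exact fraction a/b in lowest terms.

F_att = 1/2·(g−p) = 1/2·(5,9) = (2.5000,4.5000)
o1: d²=269 > ρ²=41 → inactive
o2: d²=25 ≤ ρ²=41; F_rep = 2·(5,0)/25² = (0.0160,0.0000)
o3: d²=265 > ρ²=41 → inactive
F = F_att + ΣF_rep = (2.5160,4.5000)
Δp = p'−p = (0.2516,0.4500); α = Δx/Fx = (629/2500) / (629/250) = 1/10
check: Δy/Fy = (9/20) / (9/2) = 1/10 ✓

α = 1/10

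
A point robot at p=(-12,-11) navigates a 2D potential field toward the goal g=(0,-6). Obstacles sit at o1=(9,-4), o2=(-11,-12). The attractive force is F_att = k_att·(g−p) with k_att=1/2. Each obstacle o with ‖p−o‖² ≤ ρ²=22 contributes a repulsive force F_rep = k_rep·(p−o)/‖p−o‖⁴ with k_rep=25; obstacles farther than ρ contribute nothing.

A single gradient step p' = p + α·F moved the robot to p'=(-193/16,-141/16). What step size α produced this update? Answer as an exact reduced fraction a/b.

F_att = 1/2·(g−p) = 1/2·(12,5) = (6.0000,2.5000)
o1: d²=490 > ρ²=22 → inactive
o2: d²=2 ≤ ρ²=22; F_rep = 25·(-1,1)/2² = (-6.2500,6.2500)
F = F_att + ΣF_rep = (-0.2500,8.7500)
Δp = p'−p = (-0.0625,2.1875); α = Δx/Fx = (-1/16) / (-1/4) = 1/4
check: Δy/Fy = (35/16) / (35/4) = 1/4 ✓

α = 1/4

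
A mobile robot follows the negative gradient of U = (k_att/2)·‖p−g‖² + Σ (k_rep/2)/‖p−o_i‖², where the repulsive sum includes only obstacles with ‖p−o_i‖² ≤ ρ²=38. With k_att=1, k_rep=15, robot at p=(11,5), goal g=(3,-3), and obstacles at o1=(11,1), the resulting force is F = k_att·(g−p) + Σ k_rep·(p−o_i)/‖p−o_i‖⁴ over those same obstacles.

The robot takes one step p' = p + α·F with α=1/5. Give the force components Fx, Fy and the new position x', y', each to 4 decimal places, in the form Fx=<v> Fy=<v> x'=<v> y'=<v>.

Fx=-8.0000 Fy=-7.7656 x'=9.4000 y'=3.4469

F_att = 1·(g−p) = 1·(-8,-8) = (-8.0000,-8.0000)
o1: d²=16 ≤ ρ²=38; F_rep = 15·(0,4)/16² = (0.0000,0.2344)
F = F_att + ΣF_rep = (-8.0000,-7.7656)
p' = p + 1/5·F = (9.4000,3.4469)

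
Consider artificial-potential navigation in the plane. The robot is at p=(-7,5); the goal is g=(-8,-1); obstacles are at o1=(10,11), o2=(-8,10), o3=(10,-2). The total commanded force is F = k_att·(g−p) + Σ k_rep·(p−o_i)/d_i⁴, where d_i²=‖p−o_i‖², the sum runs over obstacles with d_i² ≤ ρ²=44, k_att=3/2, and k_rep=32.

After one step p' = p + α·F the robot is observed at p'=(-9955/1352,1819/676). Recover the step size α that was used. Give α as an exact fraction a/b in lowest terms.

α = 1/4

F_att = 3/2·(g−p) = 3/2·(-1,-6) = (-1.5000,-9.0000)
o1: d²=325 > ρ²=44 → inactive
o2: d²=26 ≤ ρ²=44; F_rep = 32·(1,-5)/26² = (0.0473,-0.2367)
o3: d²=338 > ρ²=44 → inactive
F = F_att + ΣF_rep = (-1.4527,-9.2367)
Δp = p'−p = (-0.3632,-2.3092); α = Δx/Fx = (-491/1352) / (-491/338) = 1/4
check: Δy/Fy = (-1561/676) / (-1561/169) = 1/4 ✓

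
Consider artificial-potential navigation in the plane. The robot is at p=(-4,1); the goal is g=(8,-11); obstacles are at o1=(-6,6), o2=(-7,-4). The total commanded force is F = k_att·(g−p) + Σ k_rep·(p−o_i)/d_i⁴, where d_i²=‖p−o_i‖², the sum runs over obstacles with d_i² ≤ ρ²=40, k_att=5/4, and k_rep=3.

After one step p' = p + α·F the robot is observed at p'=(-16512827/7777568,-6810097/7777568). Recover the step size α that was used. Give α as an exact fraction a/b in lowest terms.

α = 1/8

F_att = 5/4·(g−p) = 5/4·(12,-12) = (15.0000,-15.0000)
o1: d²=29 ≤ ρ²=40; F_rep = 3·(2,-5)/29² = (0.0071,-0.0178)
o2: d²=34 ≤ ρ²=40; F_rep = 3·(3,5)/34² = (0.0078,0.0130)
F = F_att + ΣF_rep = (15.0149,-15.0049)
Δp = p'−p = (1.8769,-1.8756); α = Δx/Fx = (14597445/7777568) / (14597445/972196) = 1/8
check: Δy/Fy = (-14587665/7777568) / (-14587665/972196) = 1/8 ✓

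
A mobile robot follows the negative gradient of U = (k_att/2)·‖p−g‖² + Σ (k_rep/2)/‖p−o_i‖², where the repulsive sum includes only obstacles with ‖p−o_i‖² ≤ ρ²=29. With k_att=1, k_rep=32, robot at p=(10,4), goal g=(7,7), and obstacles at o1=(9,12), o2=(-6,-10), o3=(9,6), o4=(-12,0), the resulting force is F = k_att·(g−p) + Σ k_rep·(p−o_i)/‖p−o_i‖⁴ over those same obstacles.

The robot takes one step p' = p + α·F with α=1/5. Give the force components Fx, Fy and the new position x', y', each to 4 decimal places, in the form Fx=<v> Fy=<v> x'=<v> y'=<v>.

Fx=-1.7200 Fy=0.4400 x'=9.6560 y'=4.0880

F_att = 1·(g−p) = 1·(-3,3) = (-3.0000,3.0000)
o1: d²=65 > ρ²=29 → inactive
o2: d²=452 > ρ²=29 → inactive
o3: d²=5 ≤ ρ²=29; F_rep = 32·(1,-2)/5² = (1.2800,-2.5600)
o4: d²=500 > ρ²=29 → inactive
F = F_att + ΣF_rep = (-1.7200,0.4400)
p' = p + 1/5·F = (9.6560,4.0880)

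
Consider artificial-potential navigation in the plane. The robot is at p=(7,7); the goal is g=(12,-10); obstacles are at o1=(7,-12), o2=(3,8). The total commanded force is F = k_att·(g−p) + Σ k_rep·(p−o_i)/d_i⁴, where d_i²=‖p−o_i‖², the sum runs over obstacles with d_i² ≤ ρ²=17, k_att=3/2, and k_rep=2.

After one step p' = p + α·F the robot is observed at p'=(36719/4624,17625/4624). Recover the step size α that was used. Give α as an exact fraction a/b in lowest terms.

F_att = 3/2·(g−p) = 3/2·(5,-17) = (7.5000,-25.5000)
o1: d²=361 > ρ²=17 → inactive
o2: d²=17 ≤ ρ²=17; F_rep = 2·(4,-1)/17² = (0.0277,-0.0069)
F = F_att + ΣF_rep = (7.5277,-25.5069)
Δp = p'−p = (0.9410,-3.1884); α = Δx/Fx = (4351/4624) / (4351/578) = 1/8
check: Δy/Fy = (-14743/4624) / (-14743/578) = 1/8 ✓

α = 1/8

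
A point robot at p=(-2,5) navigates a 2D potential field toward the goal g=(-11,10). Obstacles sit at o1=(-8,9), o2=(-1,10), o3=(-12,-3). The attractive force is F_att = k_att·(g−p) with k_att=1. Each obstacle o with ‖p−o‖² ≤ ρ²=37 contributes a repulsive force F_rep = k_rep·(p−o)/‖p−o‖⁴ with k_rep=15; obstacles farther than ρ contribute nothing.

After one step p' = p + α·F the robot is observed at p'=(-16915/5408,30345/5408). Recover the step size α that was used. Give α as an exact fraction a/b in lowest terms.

α = 1/8

F_att = 1·(g−p) = 1·(-9,5) = (-9.0000,5.0000)
o1: d²=52 > ρ²=37 → inactive
o2: d²=26 ≤ ρ²=37; F_rep = 15·(-1,-5)/26² = (-0.0222,-0.1109)
o3: d²=164 > ρ²=37 → inactive
F = F_att + ΣF_rep = (-9.0222,4.8891)
Δp = p'−p = (-1.1278,0.6111); α = Δx/Fx = (-6099/5408) / (-6099/676) = 1/8
check: Δy/Fy = (3305/5408) / (3305/676) = 1/8 ✓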